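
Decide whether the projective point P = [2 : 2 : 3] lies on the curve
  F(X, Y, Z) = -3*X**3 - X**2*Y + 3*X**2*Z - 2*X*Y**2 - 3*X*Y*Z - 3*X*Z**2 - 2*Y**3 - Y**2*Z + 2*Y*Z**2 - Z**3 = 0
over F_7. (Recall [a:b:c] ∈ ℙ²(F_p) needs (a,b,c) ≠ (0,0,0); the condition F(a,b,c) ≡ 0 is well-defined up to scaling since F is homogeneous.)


F(2,2,3) ≡ 5 (mod 7); P is NOT on the curve.

Evaluate F(2, 2, 3) term-by-term (mod 7).
  -3*X**3 ↦ -3·8·1·1 = -24
  -X**2*Y ↦ -1·4·2·1 = -8
  3*X**2*Z ↦ 3·4·1·3 = 36
  -2*X*Y**2 ↦ -2·2·4·1 = -16
  -3*X*Y*Z ↦ -3·2·2·3 = -36
  -3*X*Z**2 ↦ -3·2·1·9 = -54
  -2*Y**3 ↦ -2·1·8·1 = -16
  -Y**2*Z ↦ -1·1·4·3 = -12
  2*Y*Z**2 ↦ 2·1·2·9 = 36
  -Z**3 ↦ -1·1·1·27 = -27
Sum: F(2, 2, 3) = (-24) + (-8) + (36) + (-16) + (-36) + (-54) + (-16) + (-12) + (36) + (-27) = -121.
Reducing mod 7: -121 ≡ 5 (mod 7).
Since F(a, b, c) ≡ 5 ≠ 0 (mod 7), P does NOT lie on the curve.


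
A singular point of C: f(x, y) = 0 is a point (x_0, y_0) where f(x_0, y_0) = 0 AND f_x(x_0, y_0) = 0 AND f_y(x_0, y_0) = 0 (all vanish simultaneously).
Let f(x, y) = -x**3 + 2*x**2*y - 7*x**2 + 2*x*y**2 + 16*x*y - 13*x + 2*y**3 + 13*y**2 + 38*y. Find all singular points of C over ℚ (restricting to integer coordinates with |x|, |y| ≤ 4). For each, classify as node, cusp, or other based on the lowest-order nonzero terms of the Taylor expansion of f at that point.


Singular points: {(-3, -1)}; classification: cusp.

Compute partial derivatives:
  f_x = -3*x**2 + 4*x*y - 14*x + 2*y**2 + 16*y - 13.
  f_y = 2*x**2 + 4*x*y + 16*x + 6*y**2 + 26*y + 38.
Scan x_0 ∈ {−4, ..., 4}. For each x_0, f_y(x_0, y) is a polynomial in y; find its integer roots y ∈ {−4, ..., 4}, then test f_x and f at those candidates.
  x = -4: f_y(-4, y) = 6*y**2 + 10*y + 6; no integer root y with |y| ≤ 4.
  x = -3: f_y(-3, y) = 6*y**2 + 14*y + 8; vanishes at y ∈ {-1}. (-3, -1): f_x = 0, f = 0 — SINGULAR.
  x = -2: f_y(-2, y) = 6*y**2 + 18*y + 14; no integer root y with |y| ≤ 4.
  x = -1: f_y(-1, y) = 6*y**2 + 22*y + 24; no integer root y with |y| ≤ 4.
  x = 0: f_y(0, y) = 6*y**2 + 26*y + 38; no integer root y with |y| ≤ 4.
  x = 1: f_y(1, y) = 6*y**2 + 30*y + 56; no integer root y with |y| ≤ 4.
  x = 2: f_y(2, y) = 6*y**2 + 34*y + 78; no integer root y with |y| ≤ 4.
  x = 3: f_y(3, y) = 6*y**2 + 38*y + 104; no integer root y with |y| ≤ 4.
  x = 4: f_y(4, y) = 6*y**2 + 42*y + 134; no integer root y with |y| ≤ 4.
Only singular point on the grid: (-3, -1).
Classify: substitute x = -3 + u, y = -1 + v and expand: f = -u**3 + 2*u**2*v + 2*u*v**2 + 2*v**3 + v**2.
No constant or linear terms (consistent with a singular point). Quadratic part: v**2. Cubic part: -u**3 + 2*u**2*v + 2*u*v**2 + 2*v**3.
The quadratic part v**2 is a perfect square, so there is a single (double) tangent line v = 0, i.e. y = -1. Restricting the cubic part to that line (v = 0) leaves -u**3 ≠ 0, so f is not divisible by v and the branch is v² ≈ u**3 to lowest order — this is a cusp.
Classification: cusp.


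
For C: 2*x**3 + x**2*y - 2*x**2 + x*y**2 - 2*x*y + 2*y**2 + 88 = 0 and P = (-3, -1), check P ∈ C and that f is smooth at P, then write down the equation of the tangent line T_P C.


Tangent line at P: 75*x + 17*y + 242 = 0.

Step 1: f(-3, -1) = 0, so P lies on C.
Step 2: partial derivatives
  f_x(x, y) = 6*x**2 + 2*x*y - 4*x + y**2 - 2*y, f_y(x, y) = x**2 + 2*x*y - 2*x + 4*y.
  f_x(P) = 75, f_y(P) = 17 (gradient nonzero, so P is smooth).
Step 3: tangent line at P: 75·(x − -3) + 17·(y − -1) = 0.
Expanding: 75*x + 17*y + 242 = 0.


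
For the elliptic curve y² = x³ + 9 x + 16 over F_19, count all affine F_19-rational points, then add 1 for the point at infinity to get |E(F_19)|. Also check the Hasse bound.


Affine points = {(0, 4), (0, 15), (1, 8), (1, 11), (2, 2), (2, 17), (6, 1), (6, 18), (7, 2), (7, 17), (8, 7), (8, 12), (9, 3), (9, 16), (10, 2), (10, 17), (12, 3), (12, 16), (14, 6), (14, 13), (15, 7), (15, 12), (16, 0), (17, 3), (17, 16), (18, 5), (18, 14)}; affine count = 27; |E(F_19)| = 28.

Discriminant check: Δ ∝ 4a³ + 27b² = 4·9³ + 27·16² = 4·729 + 27·256 ≡ 5 (mod 19). Nonzero ⇒ E is nonsingular.
For each x ∈ F_19, compute rhs = x³ + 9·x + 16 mod 19, then count y ∈ F_19 with y² ≡ rhs.
  x = 0: rhs = 16, matching y values: 4, 15 (2 points).
  x = 1: rhs = 7, matching y values: 8, 11 (2 points).
  x = 2: rhs = 4, matching y values: 2, 17 (2 points).
  x = 3: rhs = 13, matching y values: none (0 points).
  x = 4: rhs = 2, matching y values: none (0 points).
  x = 5: rhs = 15, matching y values: none (0 points).
  x = 6: rhs = 1, matching y values: 1, 18 (2 points).
  x = 7: rhs = 4, matching y values: 2, 17 (2 points).
  x = 8: rhs = 11, matching y values: 7, 12 (2 points).
  x = 9: rhs = 9, matching y values: 3, 16 (2 points).
  x = 10: rhs = 4, matching y values: 2, 17 (2 points).
  x = 11: rhs = 2, matching y values: none (0 points).
  x = 12: rhs = 9, matching y values: 3, 16 (2 points).
  x = 13: rhs = 12, matching y values: none (0 points).
  x = 14: rhs = 17, matching y values: 6, 13 (2 points).
  x = 15: rhs = 11, matching y values: 7, 12 (2 points).
  x = 16: rhs = 0, matching y values: 0 (1 points).
  x = 17: rhs = 9, matching y values: 3, 16 (2 points).
  x = 18: rhs = 6, matching y values: 5, 14 (2 points).
Total affine count: 27.
Full point count |E(F_19)| = 27 + 1 = 28.
Hasse bound: |28 − (19+1)| = |8| = 8 ≤ 2√19 ≈ 8.7178 ✓.


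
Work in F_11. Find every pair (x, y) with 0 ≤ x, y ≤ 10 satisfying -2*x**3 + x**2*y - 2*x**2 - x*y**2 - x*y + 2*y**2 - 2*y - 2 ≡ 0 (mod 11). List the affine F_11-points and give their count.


Affine F_11-points: {(0, 4), (0, 8), (4, 1), (4, 4), (5, 3), (6, 0), (6, 7), (7, 2), (7, 6), (8, 4), (8, 5)}; count = 11.

For each of the 121 pairs (x, y) ∈ F_11², evaluate f(x, y) mod 11. Record the zeros.
  x = 0: [0↦9, 1↦9, 2↦2, 3↦10, 4↦0, 5↦5, 6↦3, 7↦5, 8↦0, 9↦10, 10↦2]  zeros at y ∈ {4, 8}
  x = 1: [0↦5, 1↦4, 2↦5, 3↦8, 4↦2, 5↦9, 6↦7, 7↦7, 8↦9, 9↦2, 10↦8]  zeros at y ∈ ∅
  x = 2: [0↦7, 1↦7, 2↦7, 3↦7, 4↦7, 5↦7, 6↦7, 7↦7, 8↦7, 9↦7, 10↦7]  zeros at y ∈ ∅
  x = 3: [0↦3, 1↦6, 2↦7, 3↦6, 4↦3, 5↦9, 6↦2, 7↦4, 8↦4, 9↦2, 10↦9]  zeros at y ∈ ∅
  x = 4: [0↦3, 1↦0, 2↦4, 3↦4, 4↦0, 5↦3, 6↦2, 7↦8, 8↦10, 9↦8, 10↦2]  zeros at y ∈ {1, 4}
  x = 5: [0↦6, 1↦10, 2↦8, 3↦0, 4↦8, 5↦10, 6↦6, 7↦7, 8↦2, 9↦2, 10↦7]  zeros at y ∈ {3}
  x = 6: [0↦0, 1↦2, 2↦7, 3↦4, 4↦4, 5↦7, 6↦2, 7↦0, 8↦1, 9↦5, 10↦1]  zeros at y ∈ {0, 7}
  x = 7: [0↦6, 1↦8, 2↦0, 3↦4, 4↦9, 5↦4, 6↦0, 7↦8, 8↦6, 9↦5, 10↦5]  zeros at y ∈ {2, 6}
  x = 8: [0↦1, 1↦5, 2↦8, 3↦10, 4↦0, 5↦0, 6↦10, 7↦8, 8↦5, 9↦1, 10↦7]  zeros at y ∈ {4, 5}
  x = 9: [0↦6, 1↦3, 2↦8, 3↦10, 4↦9, 5↦5, 6↦9, 7↦10, 8↦8, 9↦3, 10↦6]  zeros at y ∈ ∅
  x = 10: [0↦9, 1↦1, 2↦10, 3↦3, 4↦2, 5↦7, 6↦7, 7↦2, 8↦3, 9↦10, 10↦1]  zeros at y ∈ ∅
Collecting zeros: affine points = {(0, 4), (0, 8), (4, 1), (4, 4), (5, 3), (6, 0), (6, 7), (7, 2), (7, 6), (8, 4), (8, 5)}.
Total count |C(F_11)_aff| = 11.


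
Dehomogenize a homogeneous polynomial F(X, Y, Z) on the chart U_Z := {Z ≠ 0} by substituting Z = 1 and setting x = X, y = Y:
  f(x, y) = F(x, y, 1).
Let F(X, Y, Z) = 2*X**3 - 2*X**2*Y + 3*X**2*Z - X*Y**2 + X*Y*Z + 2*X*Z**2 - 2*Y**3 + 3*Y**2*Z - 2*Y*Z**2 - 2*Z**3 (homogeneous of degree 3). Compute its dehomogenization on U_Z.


f(x, y) = 2*x**3 - 2*x**2*y + 3*x**2 - x*y**2 + x*y + 2*x - 2*y**3 + 3*y**2 - 2*y - 2

On U_Z we set Z = 1. Each monomial c·X^i·Y^j·Z^k in F becomes c·x^i·y^j·1^k = c·x^i·y^j.
Substituting Z = 1: F(X, Y, 1) = 2*x**3 - 2*x**2*y + 3*x**2 - x*y**2 + x*y + 2*x - 2*y**3 + 3*y**2 - 2*y - 2.
Note: deg(f) ≤ deg(F) = 3; strict inequality happens when F is divisible by Z (lost terms).


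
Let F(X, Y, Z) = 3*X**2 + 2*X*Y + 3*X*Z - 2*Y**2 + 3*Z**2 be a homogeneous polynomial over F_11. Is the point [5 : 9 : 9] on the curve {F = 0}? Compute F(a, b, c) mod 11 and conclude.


F(5,9,9) ≡ 7 (mod 11); P is NOT on the curve.

Evaluate F(5, 9, 9) term-by-term (mod 11).
  3*X**2 ↦ 3·25·1·1 = 75
  2*X*Y ↦ 2·5·9·1 = 90
  3*X*Z ↦ 3·5·1·9 = 135
  -2*Y**2 ↦ -2·1·81·1 = -162
  3*Z**2 ↦ 3·1·1·81 = 243
Sum: F(5, 9, 9) = (75) + (90) + (135) + (-162) + (243) = 381.
Reducing mod 11: 381 ≡ 7 (mod 11).
Since F(a, b, c) ≡ 7 ≠ 0 (mod 11), P does NOT lie on the curve.


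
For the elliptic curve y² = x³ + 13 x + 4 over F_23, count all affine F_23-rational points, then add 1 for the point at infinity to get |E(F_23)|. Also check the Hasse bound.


Affine points = {(0, 2), (0, 21), (1, 8), (1, 15), (3, 1), (3, 22), (7, 1), (7, 22), (11, 11), (11, 12), (12, 5), (12, 18), (13, 1), (13, 22), (14, 3), (14, 20), (15, 3), (15, 20), (17, 3), (17, 20), (19, 7), (19, 16), (21, 4), (21, 19), (22, 6), (22, 17)}; affine count = 26; |E(F_23)| = 27.

Discriminant check: Δ ∝ 4a³ + 27b² = 4·13³ + 27·4² = 4·2197 + 27·16 ≡ 20 (mod 23). Nonzero ⇒ E is nonsingular.
For each x ∈ F_23, compute rhs = x³ + 13·x + 4 mod 23, then count y ∈ F_23 with y² ≡ rhs.
  x = 0: rhs = 4, matching y values: 2, 21 (2 points).
  x = 1: rhs = 18, matching y values: 8, 15 (2 points).
  x = 2: rhs = 15, matching y values: none (0 points).
  x = 3: rhs = 1, matching y values: 1, 22 (2 points).
  x = 4: rhs = 5, matching y values: none (0 points).
  x = 5: rhs = 10, matching y values: none (0 points).
  x = 6: rhs = 22, matching y values: none (0 points).
  x = 7: rhs = 1, matching y values: 1, 22 (2 points).
  x = 8: rhs = 22, matching y values: none (0 points).
  x = 9: rhs = 22, matching y values: none (0 points).
  x = 10: rhs = 7, matching y values: none (0 points).
  x = 11: rhs = 6, matching y values: 11, 12 (2 points).
  x = 12: rhs = 2, matching y values: 5, 18 (2 points).
  x = 13: rhs = 1, matching y values: 1, 22 (2 points).
  x = 14: rhs = 9, matching y values: 3, 20 (2 points).
  x = 15: rhs = 9, matching y values: 3, 20 (2 points).
  x = 16: rhs = 7, matching y values: none (0 points).
  x = 17: rhs = 9, matching y values: 3, 20 (2 points).
  x = 18: rhs = 21, matching y values: none (0 points).
  x = 19: rhs = 3, matching y values: 7, 16 (2 points).
  x = 20: rhs = 7, matching y values: none (0 points).
  x = 21: rhs = 16, matching y values: 4, 19 (2 points).
  x = 22: rhs = 13, matching y values: 6, 17 (2 points).
Total affine count: 26.
Full point count |E(F_23)| = 26 + 1 = 27.
Hasse bound: |27 − (23+1)| = |3| = 3 ≤ 2√23 ≈ 9.5917 ✓.


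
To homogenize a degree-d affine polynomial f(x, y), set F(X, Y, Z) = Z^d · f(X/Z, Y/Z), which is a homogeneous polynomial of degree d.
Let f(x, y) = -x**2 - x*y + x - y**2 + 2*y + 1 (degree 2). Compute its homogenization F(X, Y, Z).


F(X, Y, Z) = -X**2 - X*Y + X*Z - Y**2 + 2*Y*Z + Z**2

deg(f) = 2.
Substitute x = X/Z, y = Y/Z into f, then multiply by Z^2.
  monomial -1·x^2·y^0 ↦ -1·X^2·Y^0·Z^0.
  monomial -1·x^1·y^1 ↦ -1·X^1·Y^1·Z^0.
  monomial 1·x^1·y^0 ↦ 1·X^1·Y^0·Z^1.
  monomial -1·x^0·y^2 ↦ -1·X^0·Y^2·Z^0.
  monomial 2·x^0·y^1 ↦ 2·X^0·Y^1·Z^1.
  monomial 1·x^0·y^0 ↦ 1·X^0·Y^0·Z^2.
Collecting: F(X, Y, Z) = -X**2 - X*Y + X*Z - Y**2 + 2*Y*Z + Z**2.


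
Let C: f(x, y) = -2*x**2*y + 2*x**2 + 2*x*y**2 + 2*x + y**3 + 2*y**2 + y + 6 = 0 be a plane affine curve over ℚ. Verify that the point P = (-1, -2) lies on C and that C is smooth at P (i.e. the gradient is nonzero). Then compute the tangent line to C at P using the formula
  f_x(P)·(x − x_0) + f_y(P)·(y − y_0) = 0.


Tangent line at P: -2*x + 11*y + 20 = 0.

Step 1: f(-1, -2) = 0, so P lies on C.
Step 2: partial derivatives
  f_x(x, y) = -4*x*y + 4*x + 2*y**2 + 2, f_y(x, y) = -2*x**2 + 4*x*y + 3*y**2 + 4*y + 1.
  f_x(P) = -2, f_y(P) = 11 (gradient nonzero, so P is smooth).
Step 3: tangent line at P: -2·(x − -1) + 11·(y − -2) = 0.
Expanding: -2*x + 11*y + 20 = 0.


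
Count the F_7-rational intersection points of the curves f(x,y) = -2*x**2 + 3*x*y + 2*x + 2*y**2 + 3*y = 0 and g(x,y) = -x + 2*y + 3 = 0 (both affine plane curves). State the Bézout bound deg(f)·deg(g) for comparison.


Common zeros: {(0, 2)}; count = 1; Bézout bound = 2.

deg(f) = 2, deg(g) = 1, so Bézout bound = 2.
Scan x ∈ F_7. For each x, list the y ∈ F_7 with f(x, y) ≡ 0 and those with g(x, y) ≡ 0 (mod 7); the common zeros in that column are the intersection.
  x = 0: f ≡ 0 at y ∈ {0, 2}; g ≡ 0 at y ∈ {2}; common: {2}.
  x = 1: f ≡ 0 at y ∈ {0, 4}; g ≡ 0 at y ∈ {6}; common: ∅.
  x = 2: f ≡ 0 at y ∈ {1, 5}; g ≡ 0 at y ∈ {3}; common: ∅.
  x = 3: f ≡ 0 at y ∈ {3, 5}; g ≡ 0 at y ∈ {0}; common: ∅.
  x = 4: f ≡ 0 at y ∈ {1, 2}; g ≡ 0 at y ∈ {4}; common: ∅.
  x = 5: f ≡ 0 at y ∈ {6}; g ≡ 0 at y ∈ {1}; common: ∅.
  x = 6: f ≡ 0 at y ∈ {3, 4}; g ≡ 0 at y ∈ {5}; common: ∅.
Collecting: common zeros = {(0, 2)}, so the count is 1.
Comparison with the Bézout bound: 1 ≤ 2 = deg(f)·deg(g), as expected for curves with no common component (the affine F_7-count falls short of the bound because intersections may lie at infinity, over extension fields, or carry multiplicity).


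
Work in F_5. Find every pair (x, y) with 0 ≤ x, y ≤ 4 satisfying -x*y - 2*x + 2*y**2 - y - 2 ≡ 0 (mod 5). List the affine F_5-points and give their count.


Affine F_5-points: {(1, 2), (1, 4), (3, 1), (4, 0)}; count = 4.

For each of the 25 pairs (x, y) ∈ F_5², evaluate f(x, y) mod 5. Record the zeros.
  x = 0: [0↦3, 1↦4, 2↦4, 3↦3, 4↦1]  zeros at y ∈ ∅
  x = 1: [0↦1, 1↦1, 2↦0, 3↦3, 4↦0]  zeros at y ∈ {2, 4}
  x = 2: [0↦4, 1↦3, 2↦1, 3↦3, 4↦4]  zeros at y ∈ ∅
  x = 3: [0↦2, 1↦0, 2↦2, 3↦3, 4↦3]  zeros at y ∈ {1}
  x = 4: [0↦0, 1↦2, 2↦3, 3↦3, 4↦2]  zeros at y ∈ {0}
Collecting zeros: affine points = {(1, 2), (1, 4), (3, 1), (4, 0)}.
Total count |C(F_5)_aff| = 4.


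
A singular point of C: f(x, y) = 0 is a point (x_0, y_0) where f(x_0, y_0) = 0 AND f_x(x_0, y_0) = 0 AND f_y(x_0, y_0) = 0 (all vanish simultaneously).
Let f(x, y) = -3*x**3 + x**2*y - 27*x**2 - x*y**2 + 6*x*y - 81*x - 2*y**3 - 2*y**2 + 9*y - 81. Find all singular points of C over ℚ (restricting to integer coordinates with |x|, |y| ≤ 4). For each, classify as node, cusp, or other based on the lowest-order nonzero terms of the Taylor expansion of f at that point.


Singular points: {(-3, 0)}; classification: cusp.

Compute partial derivatives:
  f_x = -9*x**2 + 2*x*y - 54*x - y**2 + 6*y - 81.
  f_y = x**2 - 2*x*y + 6*x - 6*y**2 - 4*y + 9.
Scan x_0 ∈ {−4, ..., 4}. For each x_0, f_y(x_0, y) is a polynomial in y; find its integer roots y ∈ {−4, ..., 4}, then test f_x and f at those candidates.
  x = -4: f_y(-4, y) = -6*y**2 + 4*y + 1; no integer root y with |y| ≤ 4.
  x = -3: f_y(-3, y) = -6*y**2 + 2*y; vanishes at y ∈ {0}. (-3, 0): f_x = 0, f = 0 — SINGULAR.
  x = -2: f_y(-2, y) = 1 - 6*y**2; no integer root y with |y| ≤ 4.
  x = -1: f_y(-1, y) = -6*y**2 - 2*y + 4; vanishes at y ∈ {-1}. (-1, -1): f_x = -41 ≠ 0.
  x = 0: f_y(0, y) = -6*y**2 - 4*y + 9; no integer root y with |y| ≤ 4.
  x = 1: f_y(1, y) = -6*y**2 - 6*y + 16; no integer root y with |y| ≤ 4.
  x = 2: f_y(2, y) = -6*y**2 - 8*y + 25; no integer root y with |y| ≤ 4.
  x = 3: f_y(3, y) = -6*y**2 - 10*y + 36; no integer root y with |y| ≤ 4.
  x = 4: f_y(4, y) = -6*y**2 - 12*y + 49; no integer root y with |y| ≤ 4.
Only singular point on the grid: (-3, 0).
Classify: substitute x = -3 + u, y = 0 + v and expand: f = -3*u**3 + u**2*v - u*v**2 - 2*v**3 + v**2.
No constant or linear terms (consistent with a singular point). Quadratic part: v**2. Cubic part: -3*u**3 + u**2*v - u*v**2 - 2*v**3.
The quadratic part v**2 is a perfect square, so there is a single (double) tangent line v = 0, i.e. y = 0. Restricting the cubic part to that line (v = 0) leaves -3*u**3 ≠ 0, so f is not divisible by v and the branch is v² ≈ 3*u**3 to lowest order — this is a cusp.
Classification: cusp.


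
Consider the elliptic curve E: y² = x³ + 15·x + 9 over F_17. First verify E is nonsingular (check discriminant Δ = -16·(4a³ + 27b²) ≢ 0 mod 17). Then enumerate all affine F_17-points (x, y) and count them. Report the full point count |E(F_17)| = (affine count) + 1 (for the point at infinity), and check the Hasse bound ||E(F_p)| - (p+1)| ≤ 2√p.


Affine points = {(0, 3), (0, 14), (1, 5), (1, 12), (2, 8), (2, 9), (3, 8), (3, 9), (6, 3), (6, 14), (7, 7), (7, 10), (11, 3), (11, 14), (12, 8), (12, 9), (13, 2), (13, 15)}; affine count = 18; |E(F_17)| = 19.

Discriminant check: Δ ∝ 4a³ + 27b² = 4·15³ + 27·9² = 4·3375 + 27·81 ≡ 13 (mod 17). Nonzero ⇒ E is nonsingular.
For each x ∈ F_17, compute rhs = x³ + 15·x + 9 mod 17, then count y ∈ F_17 with y² ≡ rhs.
  x = 0: rhs = 9, matching y values: 3, 14 (2 points).
  x = 1: rhs = 8, matching y values: 5, 12 (2 points).
  x = 2: rhs = 13, matching y values: 8, 9 (2 points).
  x = 3: rhs = 13, matching y values: 8, 9 (2 points).
  x = 4: rhs = 14, matching y values: none (0 points).
  x = 5: rhs = 5, matching y values: none (0 points).
  x = 6: rhs = 9, matching y values: 3, 14 (2 points).
  x = 7: rhs = 15, matching y values: 7, 10 (2 points).
  x = 8: rhs = 12, matching y values: none (0 points).
  x = 9: rhs = 6, matching y values: none (0 points).
  x = 10: rhs = 3, matching y values: none (0 points).
  x = 11: rhs = 9, matching y values: 3, 14 (2 points).
  x = 12: rhs = 13, matching y values: 8, 9 (2 points).
  x = 13: rhs = 4, matching y values: 2, 15 (2 points).
  x = 14: rhs = 5, matching y values: none (0 points).
  x = 15: rhs = 5, matching y values: none (0 points).
  x = 16: rhs = 10, matching y values: none (0 points).
Total affine count: 18.
Full point count |E(F_17)| = 18 + 1 = 19.
Hasse bound: |19 − (17+1)| = |1| = 1 ≤ 2√17 ≈ 8.2462 ✓.


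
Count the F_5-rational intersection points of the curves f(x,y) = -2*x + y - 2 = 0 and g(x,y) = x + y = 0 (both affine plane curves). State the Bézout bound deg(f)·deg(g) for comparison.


Common zeros: {(1, 4)}; count = 1; Bézout bound = 1.

deg(f) = 1, deg(g) = 1, so Bézout bound = 1.
Scan x ∈ F_5. For each x, list the y ∈ F_5 with f(x, y) ≡ 0 and those with g(x, y) ≡ 0 (mod 5); the common zeros in that column are the intersection.
  x = 0: f ≡ 0 at y ∈ {2}; g ≡ 0 at y ∈ {0}; common: ∅.
  x = 1: f ≡ 0 at y ∈ {4}; g ≡ 0 at y ∈ {4}; common: {4}.
  x = 2: f ≡ 0 at y ∈ {1}; g ≡ 0 at y ∈ {3}; common: ∅.
  x = 3: f ≡ 0 at y ∈ {3}; g ≡ 0 at y ∈ {2}; common: ∅.
  x = 4: f ≡ 0 at y ∈ {0}; g ≡ 0 at y ∈ {1}; common: ∅.
Collecting: common zeros = {(1, 4)}, so the count is 1.
Comparison with the Bézout bound: 1 ≤ 1 = deg(f)·deg(g), as expected for curves with no common component (the bound is attained).


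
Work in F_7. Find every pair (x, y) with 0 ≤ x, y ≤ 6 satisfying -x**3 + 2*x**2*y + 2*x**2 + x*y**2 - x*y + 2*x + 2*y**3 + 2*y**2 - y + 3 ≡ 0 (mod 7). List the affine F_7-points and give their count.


Affine F_7-points: {(1, 4), (1, 6), (2, 0), (2, 2), (2, 3), (3, 0), (3, 1), (4, 0), (4, 1), (4, 3), (5, 2), (6, 2)}; count = 12.

For each of the 49 pairs (x, y) ∈ F_7², evaluate f(x, y) mod 7. Record the zeros.
  x = 0: [0↦3, 1↦6, 2↦4, 3↦2, 4↦5, 5↦4, 6↦4]  zeros at y ∈ ∅
  x = 1: [0↦6, 1↦4, 2↦6, 3↦3, 4↦0, 5↦2, 6↦0]  zeros at y ∈ {4, 6}
  x = 2: [0↦0, 1↦4, 2↦0, 3↦0, 4↦2, 5↦4, 6↦4]  zeros at y ∈ {0, 2, 3}
  x = 3: [0↦0, 1↦0, 2↦1, 3↦1, 4↦5, 5↦4, 6↦3]  zeros at y ∈ {0, 1}
  x = 4: [0↦0, 1↦0, 2↦3, 3↦0, 4↦3, 5↦3, 6↦5]  zeros at y ∈ {0, 1, 3}
  x = 5: [0↦1, 1↦5, 2↦0, 3↦5, 4↦4, 5↦2, 6↦4]  zeros at y ∈ {2}
  x = 6: [0↦4, 1↦2, 2↦0, 3↦3, 4↦2, 5↦2, 6↦1]  zeros at y ∈ {2}
Collecting zeros: affine points = {(1, 4), (1, 6), (2, 0), (2, 2), (2, 3), (3, 0), (3, 1), (4, 0), (4, 1), (4, 3), (5, 2), (6, 2)}.
Total count |C(F_7)_aff| = 12.


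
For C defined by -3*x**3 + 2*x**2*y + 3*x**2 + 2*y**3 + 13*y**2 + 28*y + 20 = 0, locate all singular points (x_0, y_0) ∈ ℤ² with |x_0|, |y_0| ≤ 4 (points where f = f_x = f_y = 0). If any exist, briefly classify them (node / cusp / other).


Singular points: {(0, -2)}; classification: node.

Compute partial derivatives:
  f_x = -9*x**2 + 4*x*y + 6*x.
  f_y = 2*x**2 + 6*y**2 + 26*y + 28.
Scan x_0 ∈ {−4, ..., 4}. For each x_0, f_y(x_0, y) is a polynomial in y; find its integer roots y ∈ {−4, ..., 4}, then test f_x and f at those candidates.
  x = -4: f_y(-4, y) = 6*y**2 + 26*y + 60; no integer root y with |y| ≤ 4.
  x = -3: f_y(-3, y) = 6*y**2 + 26*y + 46; no integer root y with |y| ≤ 4.
  x = -2: f_y(-2, y) = 6*y**2 + 26*y + 36; no integer root y with |y| ≤ 4.
  x = -1: f_y(-1, y) = 6*y**2 + 26*y + 30; no integer root y with |y| ≤ 4.
  x = 0: f_y(0, y) = 6*y**2 + 26*y + 28; vanishes at y ∈ {-2}. (0, -2): f_x = 0, f = 0 — SINGULAR.
  x = 1: f_y(1, y) = 6*y**2 + 26*y + 30; no integer root y with |y| ≤ 4.
  x = 2: f_y(2, y) = 6*y**2 + 26*y + 36; no integer root y with |y| ≤ 4.
  x = 3: f_y(3, y) = 6*y**2 + 26*y + 46; no integer root y with |y| ≤ 4.
  x = 4: f_y(4, y) = 6*y**2 + 26*y + 60; no integer root y with |y| ≤ 4.
Only singular point on the grid: (0, -2).
Classify: substitute x = 0 + u, y = -2 + v and expand: f = -3*u**3 + 2*u**2*v - u**2 + 2*v**3 + v**2.
No constant or linear terms (consistent with a singular point). Quadratic part: -u**2 + v**2. Cubic part: -3*u**3 + 2*u**2*v + 2*v**3.
The quadratic part v**2 - u**2 = (v − u)(v + u) splits into two distinct linear factors, so there are two distinct tangent lines y − -2 = ±(x − 0) — this is a node (ordinary double point).
Classification: node.


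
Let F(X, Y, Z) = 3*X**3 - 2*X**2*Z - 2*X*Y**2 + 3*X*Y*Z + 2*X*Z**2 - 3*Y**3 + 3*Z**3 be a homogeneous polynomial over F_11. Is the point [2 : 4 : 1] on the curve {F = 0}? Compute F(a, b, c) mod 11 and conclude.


F(2,4,1) ≡ 0 (mod 11); P is on the curve.

Evaluate F(2, 4, 1) term-by-term (mod 11).
  3*X**3 ↦ 3·8·1·1 = 24
  -2*X**2*Z ↦ -2·4·1·1 = -8
  -2*X*Y**2 ↦ -2·2·16·1 = -64
  3*X*Y*Z ↦ 3·2·4·1 = 24
  2*X*Z**2 ↦ 2·2·1·1 = 4
  -3*Y**3 ↦ -3·1·64·1 = -192
  3*Z**3 ↦ 3·1·1·1 = 3
Sum: F(2, 4, 1) = (24) + (-8) + (-64) + (24) + (4) + (-192) + (3) = -209.
Reducing mod 11: -209 ≡ 0 (mod 11).
Since F(a, b, c) ≡ 0 (mod 11), P lies on the curve.


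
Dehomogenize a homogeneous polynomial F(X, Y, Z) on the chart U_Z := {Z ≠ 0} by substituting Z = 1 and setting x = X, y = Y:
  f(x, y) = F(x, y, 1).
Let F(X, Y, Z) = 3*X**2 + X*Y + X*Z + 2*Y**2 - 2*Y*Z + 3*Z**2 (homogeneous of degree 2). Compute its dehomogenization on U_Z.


f(x, y) = 3*x**2 + x*y + x + 2*y**2 - 2*y + 3

On U_Z we set Z = 1. Each monomial c·X^i·Y^j·Z^k in F becomes c·x^i·y^j·1^k = c·x^i·y^j.
Substituting Z = 1: F(X, Y, 1) = 3*x**2 + x*y + x + 2*y**2 - 2*y + 3.
Note: deg(f) ≤ deg(F) = 2; strict inequality happens when F is divisible by Z (lost terms).


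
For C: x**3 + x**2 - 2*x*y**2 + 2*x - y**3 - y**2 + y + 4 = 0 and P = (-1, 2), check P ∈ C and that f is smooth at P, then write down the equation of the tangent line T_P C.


Tangent line at P: -5*x - 7*y + 9 = 0.

Step 1: f(-1, 2) = 0, so P lies on C.
Step 2: partial derivatives
  f_x(x, y) = 3*x**2 + 2*x - 2*y**2 + 2, f_y(x, y) = -4*x*y - 3*y**2 - 2*y + 1.
  f_x(P) = -5, f_y(P) = -7 (gradient nonzero, so P is smooth).
Step 3: tangent line at P: -5·(x − -1) + -7·(y − 2) = 0.
Expanding: -5*x - 7*y + 9 = 0.


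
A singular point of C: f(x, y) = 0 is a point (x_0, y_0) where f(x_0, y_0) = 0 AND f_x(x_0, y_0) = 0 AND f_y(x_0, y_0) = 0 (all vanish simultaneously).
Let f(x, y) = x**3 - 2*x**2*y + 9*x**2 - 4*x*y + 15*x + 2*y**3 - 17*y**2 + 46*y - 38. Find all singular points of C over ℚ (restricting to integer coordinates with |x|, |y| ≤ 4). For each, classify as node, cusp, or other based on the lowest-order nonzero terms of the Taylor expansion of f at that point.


Singular points: {(-1, 3)}; classification: cusp.

Compute partial derivatives:
  f_x = 3*x**2 - 4*x*y + 18*x - 4*y + 15.
  f_y = -2*x**2 - 4*x + 6*y**2 - 34*y + 46.
Scan x_0 ∈ {−4, ..., 4}. For each x_0, f_y(x_0, y) is a polynomial in y; find its integer roots y ∈ {−4, ..., 4}, then test f_x and f at those candidates.
  x = -4: f_y(-4, y) = 6*y**2 - 34*y + 30; no integer root y with |y| ≤ 4.
  x = -3: f_y(-3, y) = 6*y**2 - 34*y + 40; vanishes at y ∈ {4}. (-3, 4): f_x = 20 ≠ 0.
  x = -2: f_y(-2, y) = 6*y**2 - 34*y + 46; no integer root y with |y| ≤ 4.
  x = -1: f_y(-1, y) = 6*y**2 - 34*y + 48; vanishes at y ∈ {3}. (-1, 3): f_x = 0, f = 0 — SINGULAR.
  x = 0: f_y(0, y) = 6*y**2 - 34*y + 46; no integer root y with |y| ≤ 4.
  x = 1: f_y(1, y) = 6*y**2 - 34*y + 40; vanishes at y ∈ {4}. (1, 4): f_x = 4 ≠ 0.
  x = 2: f_y(2, y) = 6*y**2 - 34*y + 30; no integer root y with |y| ≤ 4.
  x = 3: f_y(3, y) = 6*y**2 - 34*y + 16; no integer root y with |y| ≤ 4.
  x = 4: f_y(4, y) = 6*y**2 - 34*y - 2; no integer root y with |y| ≤ 4.
Only singular point on the grid: (-1, 3).
Classify: substitute x = -1 + u, y = 3 + v and expand: f = u**3 - 2*u**2*v + 2*v**3 + v**2.
No constant or linear terms (consistent with a singular point). Quadratic part: v**2. Cubic part: u**3 - 2*u**2*v + 2*v**3.
The quadratic part v**2 is a perfect square, so there is a single (double) tangent line v = 0, i.e. y = 3. Restricting the cubic part to that line (v = 0) leaves u**3 ≠ 0, so f is not divisible by v and the branch is v² ≈ -u**3 to lowest order — this is a cusp.
Classification: cusp.


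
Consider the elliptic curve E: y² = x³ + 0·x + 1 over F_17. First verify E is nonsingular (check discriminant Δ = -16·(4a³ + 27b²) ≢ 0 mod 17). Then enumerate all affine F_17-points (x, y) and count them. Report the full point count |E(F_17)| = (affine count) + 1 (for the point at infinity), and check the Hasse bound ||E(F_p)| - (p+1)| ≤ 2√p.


Affine points = {(0, 1), (0, 16), (1, 6), (1, 11), (2, 3), (2, 14), (6, 8), (6, 9), (7, 2), (7, 15), (9, 4), (9, 13), (10, 7), (10, 10), (14, 5), (14, 12), (16, 0)}; affine count = 17; |E(F_17)| = 18.

Discriminant check: Δ ∝ 4a³ + 27b² = 4·0³ + 27·1² = 4·0 + 27·1 ≡ 10 (mod 17). Nonzero ⇒ E is nonsingular.
For each x ∈ F_17, compute rhs = x³ + 0·x + 1 mod 17, then count y ∈ F_17 with y² ≡ rhs.
  x = 0: rhs = 1, matching y values: 1, 16 (2 points).
  x = 1: rhs = 2, matching y values: 6, 11 (2 points).
  x = 2: rhs = 9, matching y values: 3, 14 (2 points).
  x = 3: rhs = 11, matching y values: none (0 points).
  x = 4: rhs = 14, matching y values: none (0 points).
  x = 5: rhs = 7, matching y values: none (0 points).
  x = 6: rhs = 13, matching y values: 8, 9 (2 points).
  x = 7: rhs = 4, matching y values: 2, 15 (2 points).
  x = 8: rhs = 3, matching y values: none (0 points).
  x = 9: rhs = 16, matching y values: 4, 13 (2 points).
  x = 10: rhs = 15, matching y values: 7, 10 (2 points).
  x = 11: rhs = 6, matching y values: none (0 points).
  x = 12: rhs = 12, matching y values: none (0 points).
  x = 13: rhs = 5, matching y values: none (0 points).
  x = 14: rhs = 8, matching y values: 5, 12 (2 points).
  x = 15: rhs = 10, matching y values: none (0 points).
  x = 16: rhs = 0, matching y values: 0 (1 points).
Total affine count: 17.
Full point count |E(F_17)| = 17 + 1 = 18.
Hasse bound: |18 − (17+1)| = |0| = 0 ≤ 2√17 ≈ 8.2462 ✓.


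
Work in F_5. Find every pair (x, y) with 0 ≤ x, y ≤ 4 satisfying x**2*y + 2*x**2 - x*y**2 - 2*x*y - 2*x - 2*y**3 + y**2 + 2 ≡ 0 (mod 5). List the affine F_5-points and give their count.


Affine F_5-points: {(0, 2), (0, 4), (1, 3), (1, 4)}; count = 4.

For each of the 25 pairs (x, y) ∈ F_5², evaluate f(x, y) mod 5. Record the zeros.
  x = 0: [0↦2, 1↦1, 2↦0, 3↦2, 4↦0]  zeros at y ∈ {2, 4}
  x = 1: [0↦2, 1↦4, 2↦4, 3↦0, 4↦0]  zeros at y ∈ {3, 4}
  x = 2: [0↦1, 1↦3, 2↦1, 3↦3, 4↦2]  zeros at y ∈ ∅
  x = 3: [0↦4, 1↦3, 2↦1, 3↦1, 4↦1]  zeros at y ∈ ∅
  x = 4: [0↦1, 1↦4, 2↦4, 3↦4, 4↦2]  zeros at y ∈ ∅
Collecting zeros: affine points = {(0, 2), (0, 4), (1, 3), (1, 4)}.
Total count |C(F_5)_aff| = 4.


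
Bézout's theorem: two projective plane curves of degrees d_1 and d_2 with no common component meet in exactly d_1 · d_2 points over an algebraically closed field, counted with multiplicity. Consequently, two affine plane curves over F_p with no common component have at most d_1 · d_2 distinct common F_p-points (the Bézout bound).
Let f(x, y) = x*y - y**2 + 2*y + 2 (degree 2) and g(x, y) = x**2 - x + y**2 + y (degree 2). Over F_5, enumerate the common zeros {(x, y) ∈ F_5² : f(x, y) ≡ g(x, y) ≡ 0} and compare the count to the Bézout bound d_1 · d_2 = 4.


Common zeros: ∅; count = 0; Bézout bound = 4.

deg(f) = 2, deg(g) = 2, so Bézout bound = 4.
Scan x ∈ F_5. For each x, list the y ∈ F_5 with f(x, y) ≡ 0 and those with g(x, y) ≡ 0 (mod 5); the common zeros in that column are the intersection.
  x = 0: f ≡ 0 at y ∈ ∅; g ≡ 0 at y ∈ {0, 4}; common: ∅.
  x = 1: f ≡ 0 at y ∈ ∅; g ≡ 0 at y ∈ {0, 4}; common: ∅.
  x = 2: f ≡ 0 at y ∈ {1, 3}; g ≡ 0 at y ∈ ∅; common: ∅.
  x = 3: f ≡ 0 at y ∈ ∅; g ≡ 0 at y ∈ ∅; common: ∅.
  x = 4: f ≡ 0 at y ∈ {2, 4}; g ≡ 0 at y ∈ ∅; common: ∅.
Collecting: common zeros = ∅, so the count is 0.
Comparison with the Bézout bound: 0 ≤ 4 = deg(f)·deg(g), as expected for curves with no common component (the affine F_5-count falls short of the bound because intersections may lie at infinity, over extension fields, or carry multiplicity).


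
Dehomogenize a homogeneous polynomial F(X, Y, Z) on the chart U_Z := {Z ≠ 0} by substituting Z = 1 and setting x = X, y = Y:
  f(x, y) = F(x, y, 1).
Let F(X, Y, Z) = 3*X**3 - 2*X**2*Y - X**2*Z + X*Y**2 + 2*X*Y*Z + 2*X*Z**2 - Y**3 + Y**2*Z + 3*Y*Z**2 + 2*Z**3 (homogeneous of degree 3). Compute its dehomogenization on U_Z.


f(x, y) = 3*x**3 - 2*x**2*y - x**2 + x*y**2 + 2*x*y + 2*x - y**3 + y**2 + 3*y + 2

On U_Z we set Z = 1. Each monomial c·X^i·Y^j·Z^k in F becomes c·x^i·y^j·1^k = c·x^i·y^j.
Substituting Z = 1: F(X, Y, 1) = 3*x**3 - 2*x**2*y - x**2 + x*y**2 + 2*x*y + 2*x - y**3 + y**2 + 3*y + 2.
Note: deg(f) ≤ deg(F) = 3; strict inequality happens when F is divisible by Z (lost terms).


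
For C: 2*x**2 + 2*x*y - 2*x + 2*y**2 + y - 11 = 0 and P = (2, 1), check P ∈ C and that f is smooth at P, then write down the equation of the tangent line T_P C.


Tangent line at P: 8*x + 9*y - 25 = 0.

Step 1: f(2, 1) = 0, so P lies on C.
Step 2: partial derivatives
  f_x(x, y) = 4*x + 2*y - 2, f_y(x, y) = 2*x + 4*y + 1.
  f_x(P) = 8, f_y(P) = 9 (gradient nonzero, so P is smooth).
Step 3: tangent line at P: 8·(x − 2) + 9·(y − 1) = 0.
Expanding: 8*x + 9*y - 25 = 0.


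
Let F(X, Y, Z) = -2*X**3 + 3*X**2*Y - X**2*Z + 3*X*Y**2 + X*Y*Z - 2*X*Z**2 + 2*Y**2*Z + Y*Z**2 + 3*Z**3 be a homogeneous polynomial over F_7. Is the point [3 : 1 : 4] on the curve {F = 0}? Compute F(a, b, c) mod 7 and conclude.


F(3,1,4) ≡ 1 (mod 7); P is NOT on the curve.

Evaluate F(3, 1, 4) term-by-term (mod 7).
  -2*X**3 ↦ -2·27·1·1 = -54
  3*X**2*Y ↦ 3·9·1·1 = 27
  -X**2*Z ↦ -1·9·1·4 = -36
  3*X*Y**2 ↦ 3·3·1·1 = 9
  X*Y*Z ↦ 1·3·1·4 = 12
  -2*X*Z**2 ↦ -2·3·1·16 = -96
  2*Y**2*Z ↦ 2·1·1·4 = 8
  Y*Z**2 ↦ 1·1·1·16 = 16
  3*Z**3 ↦ 3·1·1·64 = 192
Sum: F(3, 1, 4) = (-54) + (27) + (-36) + (9) + (12) + (-96) + (8) + (16) + (192) = 78.
Reducing mod 7: 78 ≡ 1 (mod 7).
Since F(a, b, c) ≡ 1 ≠ 0 (mod 7), P does NOT lie on the curve.


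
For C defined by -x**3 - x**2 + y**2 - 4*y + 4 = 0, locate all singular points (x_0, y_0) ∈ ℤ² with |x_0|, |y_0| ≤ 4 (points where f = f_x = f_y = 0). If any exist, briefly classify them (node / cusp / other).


Singular points: {(0, 2)}; classification: node.

Compute partial derivatives:
  f_x = -3*x**2 - 2*x.
  f_y = 2*y - 4.
Scan x_0 ∈ {−4, ..., 4}. For each x_0, f_y(x_0, y) is a polynomial in y; find its integer roots y ∈ {−4, ..., 4}, then test f_x and f at those candidates.
  x = -4: f_y(-4, y) = 2*y - 4; vanishes at y ∈ {2}. (-4, 2): f_x = -40 ≠ 0.
  x = -3: f_y(-3, y) = 2*y - 4; vanishes at y ∈ {2}. (-3, 2): f_x = -21 ≠ 0.
  x = -2: f_y(-2, y) = 2*y - 4; vanishes at y ∈ {2}. (-2, 2): f_x = -8 ≠ 0.
  x = -1: f_y(-1, y) = 2*y - 4; vanishes at y ∈ {2}. (-1, 2): f_x = -1 ≠ 0.
  x = 0: f_y(0, y) = 2*y - 4; vanishes at y ∈ {2}. (0, 2): f_x = 0, f = 0 — SINGULAR.
  x = 1: f_y(1, y) = 2*y - 4; vanishes at y ∈ {2}. (1, 2): f_x = -5 ≠ 0.
  x = 2: f_y(2, y) = 2*y - 4; vanishes at y ∈ {2}. (2, 2): f_x = -16 ≠ 0.
  x = 3: f_y(3, y) = 2*y - 4; vanishes at y ∈ {2}. (3, 2): f_x = -33 ≠ 0.
  x = 4: f_y(4, y) = 2*y - 4; vanishes at y ∈ {2}. (4, 2): f_x = -56 ≠ 0.
Only singular point on the grid: (0, 2).
Classify: substitute x = 0 + u, y = 2 + v and expand: f = -u**3 - u**2 + v**2.
No constant or linear terms (consistent with a singular point). Quadratic part: -u**2 + v**2. Cubic part: -u**3.
The quadratic part v**2 - u**2 = (v − u)(v + u) splits into two distinct linear factors, so there are two distinct tangent lines y − 2 = ±(x − 0) — this is a node (ordinary double point).
Classification: node.


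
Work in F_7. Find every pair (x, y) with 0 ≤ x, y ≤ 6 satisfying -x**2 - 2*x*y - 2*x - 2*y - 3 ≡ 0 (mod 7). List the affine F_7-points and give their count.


Affine F_7-points: {(0, 2), (1, 2), (2, 4), (3, 3), (4, 5), (5, 5)}; count = 6.

For each of the 49 pairs (x, y) ∈ F_7², evaluate f(x, y) mod 7. Record the zeros.
  x = 0: [0↦4, 1↦2, 2↦0, 3↦5, 4↦3, 5↦1, 6↦6]  zeros at y ∈ {2}
  x = 1: [0↦1, 1↦4, 2↦0, 3↦3, 4↦6, 5↦2, 6↦5]  zeros at y ∈ {2}
  x = 2: [0↦3, 1↦4, 2↦5, 3↦6, 4↦0, 5↦1, 6↦2]  zeros at y ∈ {4}
  x = 3: [0↦3, 1↦2, 2↦1, 3↦0, 4↦6, 5↦5, 6↦4]  zeros at y ∈ {3}
  x = 4: [0↦1, 1↦5, 2↦2, 3↦6, 4↦3, 5↦0, 6↦4]  zeros at y ∈ {5}
  x = 5: [0↦4, 1↦6, 2↦1, 3↦3, 4↦5, 5↦0, 6↦2]  zeros at y ∈ {5}
  x = 6: [0↦5, 1↦5, 2↦5, 3↦5, 4↦5, 5↦5, 6↦5]  zeros at y ∈ ∅
Collecting zeros: affine points = {(0, 2), (1, 2), (2, 4), (3, 3), (4, 5), (5, 5)}.
Total count |C(F_7)_aff| = 6.


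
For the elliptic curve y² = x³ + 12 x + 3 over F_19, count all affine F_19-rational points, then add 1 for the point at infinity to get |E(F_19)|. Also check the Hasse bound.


Affine points = {(1, 4), (1, 15), (2, 4), (2, 15), (3, 3), (3, 16), (4, 1), (4, 18), (5, 6), (5, 13), (6, 5), (6, 14), (9, 2), (9, 17), (13, 0), (15, 9), (15, 10), (16, 4), (16, 15), (17, 3), (17, 16), (18, 3), (18, 16)}; affine count = 23; |E(F_19)| = 24.

Discriminant check: Δ ∝ 4a³ + 27b² = 4·12³ + 27·3² = 4·1728 + 27·9 ≡ 11 (mod 19). Nonzero ⇒ E is nonsingular.
For each x ∈ F_19, compute rhs = x³ + 12·x + 3 mod 19, then count y ∈ F_19 with y² ≡ rhs.
  x = 0: rhs = 3, matching y values: none (0 points).
  x = 1: rhs = 16, matching y values: 4, 15 (2 points).
  x = 2: rhs = 16, matching y values: 4, 15 (2 points).
  x = 3: rhs = 9, matching y values: 3, 16 (2 points).
  x = 4: rhs = 1, matching y values: 1, 18 (2 points).
  x = 5: rhs = 17, matching y values: 6, 13 (2 points).
  x = 6: rhs = 6, matching y values: 5, 14 (2 points).
  x = 7: rhs = 12, matching y values: none (0 points).
  x = 8: rhs = 3, matching y values: none (0 points).
  x = 9: rhs = 4, matching y values: 2, 17 (2 points).
  x = 10: rhs = 2, matching y values: none (0 points).
  x = 11: rhs = 3, matching y values: none (0 points).
  x = 12: rhs = 13, matching y values: none (0 points).
  x = 13: rhs = 0, matching y values: 0 (1 points).
  x = 14: rhs = 8, matching y values: none (0 points).
  x = 15: rhs = 5, matching y values: 9, 10 (2 points).
  x = 16: rhs = 16, matching y values: 4, 15 (2 points).
  x = 17: rhs = 9, matching y values: 3, 16 (2 points).
  x = 18: rhs = 9, matching y values: 3, 16 (2 points).
Total affine count: 23.
Full point count |E(F_19)| = 23 + 1 = 24.
Hasse bound: |24 − (19+1)| = |4| = 4 ≤ 2√19 ≈ 8.7178 ✓.


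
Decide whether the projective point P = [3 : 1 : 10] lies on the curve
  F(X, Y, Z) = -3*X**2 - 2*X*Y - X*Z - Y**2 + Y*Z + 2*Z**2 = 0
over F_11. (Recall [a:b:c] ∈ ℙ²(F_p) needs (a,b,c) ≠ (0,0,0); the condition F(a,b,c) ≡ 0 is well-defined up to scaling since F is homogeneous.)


F(3,1,10) ≡ 3 (mod 11); P is NOT on the curve.

Evaluate F(3, 1, 10) term-by-term (mod 11).
  -3*X**2 ↦ -3·9·1·1 = -27
  -2*X*Y ↦ -2·3·1·1 = -6
  -X*Z ↦ -1·3·1·10 = -30
  -Y**2 ↦ -1·1·1·1 = -1
  Y*Z ↦ 1·1·1·10 = 10
  2*Z**2 ↦ 2·1·1·100 = 200
Sum: F(3, 1, 10) = (-27) + (-6) + (-30) + (-1) + (10) + (200) = 146.
Reducing mod 11: 146 ≡ 3 (mod 11).
Since F(a, b, c) ≡ 3 ≠ 0 (mod 11), P does NOT lie on the curve.


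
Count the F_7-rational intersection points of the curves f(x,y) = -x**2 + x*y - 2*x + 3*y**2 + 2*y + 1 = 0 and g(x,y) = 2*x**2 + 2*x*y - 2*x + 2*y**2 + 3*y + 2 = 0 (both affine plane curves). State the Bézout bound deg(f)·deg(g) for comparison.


Common zeros: {(3, 0), (5, 4)}; count = 2; Bézout bound = 4.

deg(f) = 2, deg(g) = 2, so Bézout bound = 4.
Scan x ∈ F_7. For each x, list the y ∈ F_7 with f(x, y) ≡ 0 and those with g(x, y) ≡ 0 (mod 7); the common zeros in that column are the intersection.
  x = 0: f ≡ 0 at y ∈ ∅; g ≡ 0 at y ∈ {1}; common: ∅.
  x = 1: f ≡ 0 at y ∈ ∅; g ≡ 0 at y ∈ {3, 5}; common: ∅.
  x = 2: f ≡ 0 at y ∈ {0, 1}; g ≡ 0 at y ∈ {2, 5}; common: ∅.
  x = 3: f ≡ 0 at y ∈ {0, 3}; g ≡ 0 at y ∈ {0, 6}; common: {0}.
  x = 4: f ≡ 0 at y ∈ {1, 4}; g ≡ 0 at y ∈ {2, 3}; common: ∅.
  x = 5: f ≡ 0 at y ∈ {3, 4}; g ≡ 0 at y ∈ {0, 4}; common: {4}.
  x = 6: f ≡ 0 at y ∈ ∅; g ≡ 0 at y ∈ {4, 6}; common: ∅.
Collecting: common zeros = {(3, 0), (5, 4)}, so the count is 2.
Comparison with the Bézout bound: 2 ≤ 4 = deg(f)·deg(g), as expected for curves with no common component (the affine F_7-count falls short of the bound because intersections may lie at infinity, over extension fields, or carry multiplicity).


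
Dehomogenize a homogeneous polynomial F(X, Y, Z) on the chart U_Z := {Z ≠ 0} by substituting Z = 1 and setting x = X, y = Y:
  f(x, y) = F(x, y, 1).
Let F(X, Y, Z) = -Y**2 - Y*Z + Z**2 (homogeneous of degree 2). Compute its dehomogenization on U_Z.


f(x, y) = -y**2 - y + 1

On U_Z we set Z = 1. Each monomial c·X^i·Y^j·Z^k in F becomes c·x^i·y^j·1^k = c·x^i·y^j.
Substituting Z = 1: F(X, Y, 1) = -y**2 - y + 1.
Note: deg(f) ≤ deg(F) = 2; strict inequality happens when F is divisible by Z (lost terms).


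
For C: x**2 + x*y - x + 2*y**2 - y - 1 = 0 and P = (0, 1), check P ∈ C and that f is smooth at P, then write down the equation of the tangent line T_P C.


Tangent line at P: 3*y - 3 = 0.

Step 1: f(0, 1) = 0, so P lies on C.
Step 2: partial derivatives
  f_x(x, y) = 2*x + y - 1, f_y(x, y) = x + 4*y - 1.
  f_x(P) = 0, f_y(P) = 3 (gradient nonzero, so P is smooth).
Step 3: tangent line at P: 0·(x − 0) + 3·(y − 1) = 0.
Expanding: 3*y - 3 = 0.


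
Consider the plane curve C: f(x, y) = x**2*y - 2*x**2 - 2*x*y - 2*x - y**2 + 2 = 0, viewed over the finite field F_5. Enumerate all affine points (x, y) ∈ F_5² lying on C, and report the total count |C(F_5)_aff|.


Affine F_5-points: {(2, 0), (3, 1), (3, 2)}; count = 3.

For each of the 25 pairs (x, y) ∈ F_5², evaluate f(x, y) mod 5. Record the zeros.
  x = 0: [0↦2, 1↦1, 2↦3, 3↦3, 4↦1]  zeros at y ∈ ∅
  x = 1: [0↦3, 1↦1, 2↦2, 3↦1, 4↦3]  zeros at y ∈ ∅
  x = 2: [0↦0, 1↦4, 2↦1, 3↦1, 4↦4]  zeros at y ∈ {0}
  x = 3: [0↦3, 1↦0, 2↦0, 3↦3, 4↦4]  zeros at y ∈ {1, 2}
  x = 4: [0↦2, 1↦4, 2↦4, 3↦2, 4↦3]  zeros at y ∈ ∅
Collecting zeros: affine points = {(2, 0), (3, 1), (3, 2)}.
Total count |C(F_5)_aff| = 3.


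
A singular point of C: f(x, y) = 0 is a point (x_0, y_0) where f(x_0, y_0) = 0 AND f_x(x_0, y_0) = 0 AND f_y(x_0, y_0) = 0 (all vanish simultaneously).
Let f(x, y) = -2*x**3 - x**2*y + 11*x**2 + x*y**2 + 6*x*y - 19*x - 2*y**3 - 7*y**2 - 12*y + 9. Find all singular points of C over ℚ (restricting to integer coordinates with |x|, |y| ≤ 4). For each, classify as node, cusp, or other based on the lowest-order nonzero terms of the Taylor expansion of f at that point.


Singular points: {(2, -1)}; classification: cusp.

Compute partial derivatives:
  f_x = -6*x**2 - 2*x*y + 22*x + y**2 + 6*y - 19.
  f_y = -x**2 + 2*x*y + 6*x - 6*y**2 - 14*y - 12.
Scan x_0 ∈ {−4, ..., 4}. For each x_0, f_y(x_0, y) is a polynomial in y; find its integer roots y ∈ {−4, ..., 4}, then test f_x and f at those candidates.
  x = -4: f_y(-4, y) = -6*y**2 - 22*y - 52; no integer root y with |y| ≤ 4.
  x = -3: f_y(-3, y) = -6*y**2 - 20*y - 39; no integer root y with |y| ≤ 4.
  x = -2: f_y(-2, y) = -6*y**2 - 18*y - 28; no integer root y with |y| ≤ 4.
  x = -1: f_y(-1, y) = -6*y**2 - 16*y - 19; no integer root y with |y| ≤ 4.
  x = 0: f_y(0, y) = -6*y**2 - 14*y - 12; no integer root y with |y| ≤ 4.
  x = 1: f_y(1, y) = -6*y**2 - 12*y - 7; no integer root y with |y| ≤ 4.
  x = 2: f_y(2, y) = -6*y**2 - 10*y - 4; vanishes at y ∈ {-1}. (2, -1): f_x = 0, f = 0 — SINGULAR.
  x = 3: f_y(3, y) = -6*y**2 - 8*y - 3; no integer root y with |y| ≤ 4.
  x = 4: f_y(4, y) = -6*y**2 - 6*y - 4; no integer root y with |y| ≤ 4.
Only singular point on the grid: (2, -1).
Classify: substitute x = 2 + u, y = -1 + v and expand: f = -2*u**3 - u**2*v + u*v**2 - 2*v**3 + v**2.
No constant or linear terms (consistent with a singular point). Quadratic part: v**2. Cubic part: -2*u**3 - u**2*v + u*v**2 - 2*v**3.
The quadratic part v**2 is a perfect square, so there is a single (double) tangent line v = 0, i.e. y = -1. Restricting the cubic part to that line (v = 0) leaves -2*u**3 ≠ 0, so f is not divisible by v and the branch is v² ≈ 2*u**3 to lowest order — this is a cusp.
Classification: cusp.
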